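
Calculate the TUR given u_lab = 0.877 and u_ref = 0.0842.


TUR = u_lab / u_ref
= 0.877 / 0.0842
= 10.4157

10.4157


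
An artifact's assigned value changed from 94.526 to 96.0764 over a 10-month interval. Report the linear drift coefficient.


rate = (v2 - v1) / months
= (96.0764 - 94.526) / 10
= 1.5504 / 10
= 0.1550

0.1550


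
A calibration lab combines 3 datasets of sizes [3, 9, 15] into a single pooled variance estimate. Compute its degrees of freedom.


nu = sum_i (n_i - 1)
nu = ((3 - 1) + (9 - 1) + (15 - 1))
nu = 2 + 8 + 14
nu = 24

24


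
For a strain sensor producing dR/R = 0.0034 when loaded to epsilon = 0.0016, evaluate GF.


GF = (dR/R) / epsilon
= 0.0034 / 0.0016
= 2.1250

2.1250


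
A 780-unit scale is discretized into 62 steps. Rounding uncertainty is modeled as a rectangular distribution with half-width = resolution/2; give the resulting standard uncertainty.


resolution = range / divisions
resolution = 780 / 62 = 12.580645
u_res = resolution / (2*sqrt(3))
u_res = 12.580645 / 3.4641016
u_res = 3.6317

3.6317


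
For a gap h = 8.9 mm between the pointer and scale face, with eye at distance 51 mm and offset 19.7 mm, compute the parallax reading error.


error = h * offset / d
= 8.9 * 19.7 / 51
= 3.4378

3.4378


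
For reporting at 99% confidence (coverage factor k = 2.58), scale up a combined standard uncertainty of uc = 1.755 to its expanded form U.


U = k * uc
U = 2.58 * 1.755
U = 4.5279

4.5279


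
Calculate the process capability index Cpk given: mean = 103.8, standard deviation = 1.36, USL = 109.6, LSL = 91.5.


Cpu = (USL - mean) / (3*sigma) = (109.6 - 103.8) / (3*1.36) = 1.4216
Cpl = (mean - LSL) / (3*sigma) = (103.8 - 91.5) / (3*1.36) = 3.0147
Cpk = min(Cpu, Cpl) = 1.4216

1.4216


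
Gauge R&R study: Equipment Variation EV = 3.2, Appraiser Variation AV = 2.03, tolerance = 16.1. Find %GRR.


GRR = sqrt(EV^2 + AV^2) = sqrt(3.2^2 + 2.03^2) = 3.7895778
%GRR = GRR / tol * 100 = 3.7895778 / 16.1 * 100
%GRR = 23.5378

23.5378


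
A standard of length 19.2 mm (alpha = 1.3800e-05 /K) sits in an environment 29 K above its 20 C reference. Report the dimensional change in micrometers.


dL = L * alpha * dT
= 19.2 * 1.3800e-05 * 29
= 0.0076838 mm
dL_um = 0.0076838 * 1000 = 7.6838 um

7.6838


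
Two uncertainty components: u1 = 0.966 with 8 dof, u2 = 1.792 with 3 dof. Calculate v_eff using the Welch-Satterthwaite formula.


uc = sqrt(u1^2 + u2^2) = sqrt(0.966^2 + 1.792^2) = 2.0357849
v_eff = uc^4 / (u1^4/v1 + u2^4/v2)
= 2.0357849^4 / (0.966^4/8 + 1.792^4/3)
= 17.176218 / 3.546253
v_eff = 4.8435

4.8435


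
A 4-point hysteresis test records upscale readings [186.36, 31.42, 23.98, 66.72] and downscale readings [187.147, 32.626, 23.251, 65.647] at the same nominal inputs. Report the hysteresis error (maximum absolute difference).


|186.36 - 187.147| = 0.7870
|31.42 - 32.626| = 1.2060
|23.98 - 23.251| = 0.7290
|66.72 - 65.647| = 1.0730
hysteresis = max(diffs) = 1.2060

1.2060


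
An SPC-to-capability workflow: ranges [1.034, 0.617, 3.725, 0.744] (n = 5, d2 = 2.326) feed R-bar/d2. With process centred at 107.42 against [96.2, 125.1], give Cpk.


R_bar = (1.034 + 0.617 + 3.725 + 0.744) / 4 = 1.53
sigma = R_bar / d2 = 1.53 / 2.326 = 0.6577816
Cp = (USL - LSL)/(6*sigma) = (125.1 - 96.2)/(6*0.6577816) = 7.3226
Cpu = (125.1 - 107.42)/(3*0.6577816) = 8.9594
Cpl = (107.42 - 96.2)/(3*0.6577816) = 5.6858
Cpk = min(Cpu, Cpl) = 5.6858

5.6858


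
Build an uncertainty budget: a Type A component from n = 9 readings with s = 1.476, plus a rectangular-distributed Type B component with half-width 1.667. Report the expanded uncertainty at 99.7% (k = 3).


u_A = s / sqrt(n) = 1.476 / sqrt(9) = 0.492
u_B = half_width / sqrt(3) = 1.667 / sqrt(3) = 0.9624429
uc = sqrt(u_A^2 + u_B^2) = sqrt(0.492^2 + 0.9624429^2) = 1.0809072
U = k * uc = 3 * 1.0809072
U = 3.2427

3.2427


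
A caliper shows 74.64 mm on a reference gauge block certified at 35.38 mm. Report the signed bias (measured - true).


Systematic error = measured - true
= 74.64 - 35.38
= 39.2600

39.2600


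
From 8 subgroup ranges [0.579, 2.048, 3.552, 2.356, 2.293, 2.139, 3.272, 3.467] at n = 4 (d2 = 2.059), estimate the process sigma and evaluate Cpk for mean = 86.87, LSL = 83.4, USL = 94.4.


R_bar = (0.579 + 2.048 + 3.552 + 2.356 + 2.293 + 2.139 + 3.272 + 3.467) / 8 = 2.46325
sigma = R_bar / d2 = 2.46325 / 2.059 = 1.1963332
Cp = (USL - LSL)/(6*sigma) = (94.4 - 83.4)/(6*1.1963332) = 1.5325
Cpu = (94.4 - 86.87)/(3*1.1963332) = 2.0981
Cpl = (86.87 - 83.4)/(3*1.1963332) = 0.9668
Cpk = min(Cpu, Cpl) = 0.9668

0.9668


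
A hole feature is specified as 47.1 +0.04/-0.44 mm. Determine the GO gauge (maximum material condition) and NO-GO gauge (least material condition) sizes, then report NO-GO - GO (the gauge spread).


GO = nominal - lower_tol (smallest hole = maximum material condition)
GO = 47.1 - 0.44 = 46.66
NO-GO = nominal + upper_tol (largest hole = least material condition)
NO-GO = 47.1 + 0.04 = 47.14
spread = NO-GO - GO = 47.14 - 46.66 = 0.4800

0.4800


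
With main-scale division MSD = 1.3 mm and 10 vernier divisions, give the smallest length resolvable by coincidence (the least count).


LC = MSD / n_div
= 1.3 / 10
= 0.1300

0.1300


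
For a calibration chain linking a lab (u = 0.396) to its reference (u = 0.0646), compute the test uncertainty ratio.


TUR = u_lab / u_ref
= 0.396 / 0.0646
= 6.1300

6.1300


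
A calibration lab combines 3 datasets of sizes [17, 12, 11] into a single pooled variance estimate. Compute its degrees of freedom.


nu = sum_i (n_i - 1)
nu = ((17 - 1) + (12 - 1) + (11 - 1))
nu = 16 + 11 + 10
nu = 37

37


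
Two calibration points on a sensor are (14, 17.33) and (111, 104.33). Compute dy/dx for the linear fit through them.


slope = (y2 - y1) / (x2 - x1)
= (104.33 - 17.33) / (111 - 14)
= 87.0000 / 97
= 0.8969

0.8969


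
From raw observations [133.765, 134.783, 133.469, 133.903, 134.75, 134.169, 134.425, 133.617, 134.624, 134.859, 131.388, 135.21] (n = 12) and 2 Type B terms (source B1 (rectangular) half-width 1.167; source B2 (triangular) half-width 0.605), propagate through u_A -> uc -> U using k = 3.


mean = (133.765 + 134.783 + 133.469 + 133.903 + 134.75 + 134.169 + 134.425 + 133.617 + 134.624 + 134.859 + 131.388 + 135.21) / 12 = 134.0801667
s = sqrt(sum((x - mean)^2)/(n-1)) = 1.0097182
u_A = s / sqrt(n) = 1.0097182 / sqrt(12) = 0.29148054
u_B1 = 1.167 / sqrt(3) = 0.67376776
u_B2 = 0.605 / sqrt(6) = 0.24699022
uc = sqrt(0.29148054^2 + 0.67376776^2 + 0.24699022^2) = 0.77455024
U = k * uc = 3 * 0.77455024
U = 2.3237

2.3237


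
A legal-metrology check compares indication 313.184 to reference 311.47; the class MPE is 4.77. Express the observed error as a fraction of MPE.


e = indication - reference = 313.184 - 311.47 = 1.7140
|e| = 1.7140
ratio = |e| / MPE = 1.7140 / 4.77
ratio = 0.3593

0.3593


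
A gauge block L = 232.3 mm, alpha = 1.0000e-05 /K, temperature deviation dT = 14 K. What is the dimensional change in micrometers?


dL = L * alpha * dT
= 232.3 * 1.0000e-05 * 14
= 0.0325220 mm
dL_um = 0.0325220 * 1000 = 32.5220 um

32.5220


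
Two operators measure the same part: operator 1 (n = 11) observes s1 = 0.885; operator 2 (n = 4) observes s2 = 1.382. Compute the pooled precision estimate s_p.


s_p = sqrt(((n1-1)*s1^2 + (n2-1)*s2^2) / (n1+n2-2))
numerator = (11-1)*0.885^2 + (4-1)*1.382^2 = 7.83225 + 5.729772 = 13.562022
denominator = 11 + 4 - 2 = 13
s_p^2 = 13.562022 / 13 = 1.0432325
s_p = sqrt(1.0432325) = 1.0214

1.0214


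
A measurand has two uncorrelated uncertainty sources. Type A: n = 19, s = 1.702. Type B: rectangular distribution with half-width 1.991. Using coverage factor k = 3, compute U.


u_A = s / sqrt(n) = 1.702 / sqrt(19) = 0.39046558
u_B = half_width / sqrt(3) = 1.991 / sqrt(3) = 1.1495044
uc = sqrt(u_A^2 + u_B^2) = sqrt(0.39046558^2 + 1.1495044^2) = 1.2140114
U = k * uc = 3 * 1.2140114
U = 3.6420

3.6420


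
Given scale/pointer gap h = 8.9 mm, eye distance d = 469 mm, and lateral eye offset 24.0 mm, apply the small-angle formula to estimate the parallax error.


error = h * offset / d
= 8.9 * 24.0 / 469
= 0.4554

0.4554


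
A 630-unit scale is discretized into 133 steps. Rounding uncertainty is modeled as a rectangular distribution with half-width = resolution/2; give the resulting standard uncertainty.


resolution = range / divisions
resolution = 630 / 133 = 4.7368421
u_res = resolution / (2*sqrt(3))
u_res = 4.7368421 / 3.4641016
u_res = 1.3674

1.3674


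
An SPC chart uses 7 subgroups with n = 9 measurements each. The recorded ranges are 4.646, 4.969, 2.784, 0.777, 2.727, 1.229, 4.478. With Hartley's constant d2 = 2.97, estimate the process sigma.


R_bar = (4.646 + 4.969 + 2.784 + 0.777 + 2.727 + 1.229 + 4.478) / 7
R_bar = 21.61 / 7 = 3.0871429
sigma_hat = R_bar / d2 = 3.0871429 / 2.97 = 1.0394

1.0394


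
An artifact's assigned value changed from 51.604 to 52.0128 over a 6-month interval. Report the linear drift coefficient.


rate = (v2 - v1) / months
= (52.0128 - 51.604) / 6
= 0.4088 / 6
= 0.0681

0.0681


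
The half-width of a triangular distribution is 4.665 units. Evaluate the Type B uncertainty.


u_B = half_width / sqrt(6)
u_B = 4.665 / 2.4494897
u_B = 1.9045

1.9045


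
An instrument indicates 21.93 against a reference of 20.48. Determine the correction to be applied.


Correction = standard - reading
= 20.48 - 21.93
= -1.4500

-1.4500


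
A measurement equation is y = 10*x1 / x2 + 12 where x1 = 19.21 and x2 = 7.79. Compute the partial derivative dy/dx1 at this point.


y = 10*x1 / x2 + 12
dy/dx1 = 10/x2
Evaluate at x2 = 7.79: c1 = 10 / 7.79
c1 = 1.2837

1.2837


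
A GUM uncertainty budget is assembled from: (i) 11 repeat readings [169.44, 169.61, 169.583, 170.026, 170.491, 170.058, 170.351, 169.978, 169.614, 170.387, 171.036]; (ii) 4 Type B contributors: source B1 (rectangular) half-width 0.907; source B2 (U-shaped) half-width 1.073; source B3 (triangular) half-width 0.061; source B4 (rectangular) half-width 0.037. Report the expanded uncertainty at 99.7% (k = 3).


mean = (169.44 + 169.61 + 169.583 + 170.026 + 170.491 + 170.058 + 170.351 + 169.978 + 169.614 + 170.387 + 171.036) / 11 = 170.0521818
s = sqrt(sum((x - mean)^2)/(n-1)) = 0.48481993
u_A = s / sqrt(n) = 0.48481993 / sqrt(11) = 0.14617871
u_B1 = 0.907 / sqrt(3) = 0.52365669
u_B2 = 1.073 / sqrt(2) = 0.75872558
u_B3 = 0.061 / sqrt(6) = 0.024903146
u_B4 = 0.037 / sqrt(3) = 0.02136196
uc = sqrt(0.14617871^2 + 0.52365669^2 + 0.75872558^2 + 0.024903146^2 + 0.02136196^2) = 0.9339837
U = k * uc = 3 * 0.9339837
U = 2.8020

2.8020


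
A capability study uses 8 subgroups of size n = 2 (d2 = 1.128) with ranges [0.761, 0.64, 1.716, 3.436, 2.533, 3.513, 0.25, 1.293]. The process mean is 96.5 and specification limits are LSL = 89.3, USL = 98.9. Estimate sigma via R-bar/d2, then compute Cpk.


R_bar = (0.761 + 0.64 + 1.716 + 3.436 + 2.533 + 3.513 + 0.25 + 1.293) / 8 = 1.76775
sigma = R_bar / d2 = 1.76775 / 1.128 = 1.5671543
Cp = (USL - LSL)/(6*sigma) = (98.9 - 89.3)/(6*1.5671543) = 1.0210
Cpu = (98.9 - 96.5)/(3*1.5671543) = 0.5105
Cpl = (96.5 - 89.3)/(3*1.5671543) = 1.5314
Cpk = min(Cpu, Cpl) = 0.5105

0.5105


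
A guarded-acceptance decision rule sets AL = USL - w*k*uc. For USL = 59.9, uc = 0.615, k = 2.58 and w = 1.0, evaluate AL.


U = k * uc = 2.58 * 0.615 = 1.5867
guard band g = w * U = 1.0 * 1.5867 = 1.5867
AL = USL - g = 59.9 - 1.5867
AL = 58.3133

58.3133


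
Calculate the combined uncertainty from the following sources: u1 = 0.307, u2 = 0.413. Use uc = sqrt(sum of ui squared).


uc = sqrt(0.307^2 + 0.413^2)
uc = sqrt(0.264818)
uc = 0.5146

0.5146


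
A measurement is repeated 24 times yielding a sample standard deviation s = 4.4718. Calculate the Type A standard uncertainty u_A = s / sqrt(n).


u_A = s / sqrt(n)
u_A = 4.4718 / sqrt(24)
u_A = 4.4718 / 4.8989795
u_A = 0.9128

0.9128


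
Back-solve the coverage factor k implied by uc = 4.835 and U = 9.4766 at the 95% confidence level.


k = U / uc
k = 9.4766 / 4.835
k = 1.96

1.96


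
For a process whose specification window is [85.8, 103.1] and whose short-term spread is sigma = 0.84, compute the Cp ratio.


Cp = (USL - LSL) / (6 * sigma)
= (103.1 - 85.8) / (6 * 0.84)
= 17.3000 / 5.0400
= 3.4325

3.4325


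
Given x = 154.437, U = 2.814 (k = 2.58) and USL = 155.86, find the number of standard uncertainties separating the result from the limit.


u = U / k = 2.814 / 2.58 = 1.0906977
margin = |USL - x| = |155.86 - 154.437| = 1.423
z = margin / u = 1.423 / 1.0906977
z = 1.3047

1.3047


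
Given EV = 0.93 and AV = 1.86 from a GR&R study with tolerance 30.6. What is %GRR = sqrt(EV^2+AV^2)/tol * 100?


GRR = sqrt(EV^2 + AV^2) = sqrt(0.93^2 + 1.86^2) = 2.0795432
%GRR = GRR / tol * 100 = 2.0795432 / 30.6 * 100
%GRR = 6.7959

6.7959


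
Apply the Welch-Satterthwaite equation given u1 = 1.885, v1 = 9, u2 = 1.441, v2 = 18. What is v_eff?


uc = sqrt(u1^2 + u2^2) = sqrt(1.885^2 + 1.441^2) = 2.3727001
v_eff = uc^4 / (u1^4/v1 + u2^4/v2)
= 2.3727001^4 / (1.885^4/9 + 1.441^4/18)
= 31.693587 / 1.6423661
v_eff = 19.2975

19.2975


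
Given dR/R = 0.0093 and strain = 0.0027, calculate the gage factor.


GF = (dR/R) / epsilon
= 0.0093 / 0.0027
= 3.4444

3.4444


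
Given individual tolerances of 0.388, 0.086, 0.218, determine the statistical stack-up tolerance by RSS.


RSS = sqrt(0.388^2 + 0.086^2 + 0.218^2)
= sqrt(0.205464)
= 0.4533

0.4533


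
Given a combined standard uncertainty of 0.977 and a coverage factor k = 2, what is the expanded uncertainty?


U = k * uc
U = 2 * 0.977
U = 1.9540

1.9540


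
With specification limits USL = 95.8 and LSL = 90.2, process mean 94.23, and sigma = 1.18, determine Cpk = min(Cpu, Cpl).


Cpu = (USL - mean) / (3*sigma) = (95.8 - 94.23) / (3*1.18) = 0.4435
Cpl = (mean - LSL) / (3*sigma) = (94.23 - 90.2) / (3*1.18) = 1.1384
Cpk = min(Cpu, Cpl) = 0.4435

0.4435


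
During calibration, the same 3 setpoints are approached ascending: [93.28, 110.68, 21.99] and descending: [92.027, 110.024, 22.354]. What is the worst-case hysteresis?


|93.28 - 92.027| = 1.2530
|110.68 - 110.024| = 0.6560
|21.99 - 22.354| = 0.3640
hysteresis = max(diffs) = 1.2530

1.2530


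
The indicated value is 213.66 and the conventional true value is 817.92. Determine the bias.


Systematic error = measured - true
= 213.66 - 817.92
= -604.2600

-604.2600


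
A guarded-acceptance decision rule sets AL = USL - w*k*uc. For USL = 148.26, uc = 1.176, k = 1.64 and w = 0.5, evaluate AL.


U = k * uc = 1.64 * 1.176 = 1.92864
guard band g = w * U = 0.5 * 1.92864 = 0.96432
AL = USL - g = 148.26 - 0.96432
AL = 147.2957

147.2957


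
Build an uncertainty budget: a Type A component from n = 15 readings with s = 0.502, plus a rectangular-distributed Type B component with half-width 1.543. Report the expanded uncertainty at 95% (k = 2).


u_A = s / sqrt(n) = 0.502 / sqrt(15) = 0.12961584
u_B = half_width / sqrt(3) = 1.543 / sqrt(3) = 0.89085147
uc = sqrt(u_A^2 + u_B^2) = sqrt(0.12961584^2 + 0.89085147^2) = 0.90023142
U = k * uc = 2 * 0.90023142
U = 1.8005

1.8005


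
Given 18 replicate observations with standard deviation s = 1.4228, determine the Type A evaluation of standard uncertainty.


u_A = s / sqrt(n)
u_A = 1.4228 / sqrt(18)
u_A = 1.4228 / 4.2426407
u_A = 0.3354

0.3354


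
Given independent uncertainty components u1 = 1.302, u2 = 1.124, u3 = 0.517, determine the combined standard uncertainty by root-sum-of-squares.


uc = sqrt(1.302^2 + 1.124^2 + 0.517^2)
uc = sqrt(3.225869)
uc = 1.7961

1.7961


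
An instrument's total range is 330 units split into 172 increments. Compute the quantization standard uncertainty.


resolution = range / divisions
resolution = 330 / 172 = 1.9186047
u_res = resolution / (2*sqrt(3))
u_res = 1.9186047 / 3.4641016
u_res = 0.5539

0.5539


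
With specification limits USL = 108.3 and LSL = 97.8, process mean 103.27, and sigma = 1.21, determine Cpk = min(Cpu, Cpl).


Cpu = (USL - mean) / (3*sigma) = (108.3 - 103.27) / (3*1.21) = 1.3857
Cpl = (mean - LSL) / (3*sigma) = (103.27 - 97.8) / (3*1.21) = 1.5069
Cpk = min(Cpu, Cpl) = 1.3857

1.3857


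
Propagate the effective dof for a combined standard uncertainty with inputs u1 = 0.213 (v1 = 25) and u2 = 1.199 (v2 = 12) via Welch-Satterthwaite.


uc = sqrt(u1^2 + u2^2) = sqrt(0.213^2 + 1.199^2) = 1.2177726
v_eff = uc^4 / (u1^4/v1 + u2^4/v2)
= 1.2177726^4 / (0.213^4/25 + 1.199^4/12)
= 2.1992003 / 0.17230705
v_eff = 12.7633

12.7633


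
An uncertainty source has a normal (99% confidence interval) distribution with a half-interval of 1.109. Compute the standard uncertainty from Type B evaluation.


u_B = half_width / 2.576
u_B = 1.109 / 2.576
u_B = 0.4305

0.4305


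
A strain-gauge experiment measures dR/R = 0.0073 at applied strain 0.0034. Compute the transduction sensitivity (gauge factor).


GF = (dR/R) / epsilon
= 0.0073 / 0.0034
= 2.1471

2.1471


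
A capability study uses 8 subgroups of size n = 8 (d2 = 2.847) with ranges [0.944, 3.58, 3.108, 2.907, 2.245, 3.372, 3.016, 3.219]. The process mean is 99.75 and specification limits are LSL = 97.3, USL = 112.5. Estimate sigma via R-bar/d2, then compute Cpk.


R_bar = (0.944 + 3.58 + 3.108 + 2.907 + 2.245 + 3.372 + 3.016 + 3.219) / 8 = 2.798875
sigma = R_bar / d2 = 2.798875 / 2.847 = 0.98309624
Cp = (USL - LSL)/(6*sigma) = (112.5 - 97.3)/(6*0.98309624) = 2.5769
Cpu = (112.5 - 99.75)/(3*0.98309624) = 4.3231
Cpl = (99.75 - 97.3)/(3*0.98309624) = 0.8307
Cpk = min(Cpu, Cpl) = 0.8307

0.8307


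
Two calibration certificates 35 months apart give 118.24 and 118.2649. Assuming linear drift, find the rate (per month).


rate = (v2 - v1) / months
= (118.2649 - 118.24) / 35
= 0.0249 / 35
= 7.1143e-04

7.1143e-04


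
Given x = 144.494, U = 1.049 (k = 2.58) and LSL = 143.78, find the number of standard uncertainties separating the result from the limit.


u = U / k = 1.049 / 2.58 = 0.40658915
margin = |LSL - x| = |143.78 - 144.494| = 0.714
z = margin / u = 0.714 / 0.40658915
z = 1.7561

1.7561


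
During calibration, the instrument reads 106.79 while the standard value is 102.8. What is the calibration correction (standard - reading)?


Correction = standard - reading
= 102.8 - 106.79
= -3.9900

-3.9900


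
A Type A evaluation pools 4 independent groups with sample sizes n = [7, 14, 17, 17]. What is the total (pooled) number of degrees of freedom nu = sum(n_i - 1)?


nu = sum_i (n_i - 1)
nu = ((7 - 1) + (14 - 1) + (17 - 1) + (17 - 1))
nu = 6 + 13 + 16 + 16
nu = 51

51


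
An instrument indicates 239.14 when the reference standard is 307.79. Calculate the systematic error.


Systematic error = measured - true
= 239.14 - 307.79
= -68.6500

-68.6500


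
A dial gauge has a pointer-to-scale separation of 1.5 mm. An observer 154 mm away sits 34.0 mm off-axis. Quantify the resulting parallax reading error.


error = h * offset / d
= 1.5 * 34.0 / 154
= 0.3312

0.3312


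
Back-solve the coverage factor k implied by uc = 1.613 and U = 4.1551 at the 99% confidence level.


k = U / uc
k = 4.1551 / 1.613
k = 2.576

2.576


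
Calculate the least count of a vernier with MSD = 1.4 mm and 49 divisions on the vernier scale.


LC = MSD / n_div
= 1.4 / 49
= 0.0286

0.0286


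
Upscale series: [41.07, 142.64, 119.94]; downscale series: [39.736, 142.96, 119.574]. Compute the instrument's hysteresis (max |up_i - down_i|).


|41.07 - 39.736| = 1.3340
|142.64 - 142.96| = 0.3200
|119.94 - 119.574| = 0.3660
hysteresis = max(diffs) = 1.3340

1.3340


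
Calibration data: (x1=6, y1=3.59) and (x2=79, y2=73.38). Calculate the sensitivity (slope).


slope = (y2 - y1) / (x2 - x1)
= (73.38 - 3.59) / (79 - 6)
= 69.7900 / 73
= 0.9560

0.9560


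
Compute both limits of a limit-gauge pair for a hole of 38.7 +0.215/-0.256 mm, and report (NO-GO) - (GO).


GO = nominal - lower_tol (smallest hole = maximum material condition)
GO = 38.7 - 0.256 = 38.444
NO-GO = nominal + upper_tol (largest hole = least material condition)
NO-GO = 38.7 + 0.215 = 38.915
spread = NO-GO - GO = 38.915 - 38.444 = 0.4710

0.4710


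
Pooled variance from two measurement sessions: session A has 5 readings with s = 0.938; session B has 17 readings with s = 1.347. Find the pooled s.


s_p = sqrt(((n1-1)*s1^2 + (n2-1)*s2^2) / (n1+n2-2))
numerator = (5-1)*0.938^2 + (17-1)*1.347^2 = 3.519376 + 29.030544 = 32.54992
denominator = 5 + 17 - 2 = 20
s_p^2 = 32.54992 / 20 = 1.627496
s_p = sqrt(1.627496) = 1.2757

1.2757


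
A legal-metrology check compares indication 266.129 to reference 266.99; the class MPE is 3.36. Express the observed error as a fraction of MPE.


e = indication - reference = 266.129 - 266.99 = -0.8610
|e| = 0.8610
ratio = |e| / MPE = 0.8610 / 3.36
ratio = 0.2563

0.2563


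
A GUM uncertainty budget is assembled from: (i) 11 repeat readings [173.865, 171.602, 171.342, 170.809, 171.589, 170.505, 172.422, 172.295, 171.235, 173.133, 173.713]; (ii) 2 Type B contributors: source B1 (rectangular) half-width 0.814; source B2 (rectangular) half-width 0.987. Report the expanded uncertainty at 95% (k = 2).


mean = (173.865 + 171.602 + 171.342 + 170.809 + 171.589 + 170.505 + 172.422 + 172.295 + 171.235 + 173.133 + 173.713) / 11 = 172.0463636
s = sqrt(sum((x - mean)^2)/(n-1)) = 1.1373991
u_A = s / sqrt(n) = 1.1373991 / sqrt(11) = 0.34293873
u_B1 = 0.814 / sqrt(3) = 0.46996312
u_B2 = 0.987 / sqrt(3) = 0.56984472
uc = sqrt(0.34293873^2 + 0.46996312^2 + 0.56984472^2) = 0.81436804
U = k * uc = 2 * 0.81436804
U = 1.6287

1.6287


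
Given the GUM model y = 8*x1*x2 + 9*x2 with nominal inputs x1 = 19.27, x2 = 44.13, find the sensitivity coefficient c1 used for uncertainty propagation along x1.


y = 8*x1*x2 + 9*x2
dy/dx1 = 8*x2
Evaluate at x2 = 44.13: c1 = 8 * 44.13
c1 = 353.0400

353.0400


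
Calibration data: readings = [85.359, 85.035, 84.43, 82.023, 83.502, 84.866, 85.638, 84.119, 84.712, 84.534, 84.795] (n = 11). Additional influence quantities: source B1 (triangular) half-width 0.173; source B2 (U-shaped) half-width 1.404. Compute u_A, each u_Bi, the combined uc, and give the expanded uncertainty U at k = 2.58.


mean = (85.359 + 85.035 + 84.43 + 82.023 + 83.502 + 84.866 + 85.638 + 84.119 + 84.712 + 84.534 + 84.795) / 11 = 84.45572727
s = sqrt(sum((x - mean)^2)/(n-1)) = 0.99228344
u_A = s / sqrt(n) = 0.99228344 / sqrt(11) = 0.29918471
u_B1 = 0.173 / sqrt(6) = 0.070626954
u_B2 = 1.404 / sqrt(2) = 0.99277792
uc = sqrt(0.29918471^2 + 0.070626954^2 + 0.99277792^2) = 1.0392823
U = k * uc = 2.58 * 1.0392823
U = 2.6813

2.6813


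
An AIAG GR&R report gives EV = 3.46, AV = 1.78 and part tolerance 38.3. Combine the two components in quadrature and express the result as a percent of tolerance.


GRR = sqrt(EV^2 + AV^2) = sqrt(3.46^2 + 1.78^2) = 3.8910153
%GRR = GRR / tol * 100 = 3.8910153 / 38.3 * 100
%GRR = 10.1593

10.1593


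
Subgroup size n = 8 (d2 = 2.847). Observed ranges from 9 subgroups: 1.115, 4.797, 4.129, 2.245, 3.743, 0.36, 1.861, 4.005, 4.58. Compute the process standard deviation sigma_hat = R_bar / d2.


R_bar = (1.115 + 4.797 + 4.129 + 2.245 + 3.743 + 0.36 + 1.861 + 4.005 + 4.58) / 9
R_bar = 26.835 / 9 = 2.9816667
sigma_hat = R_bar / d2 = 2.9816667 / 2.847 = 1.0473

1.0473


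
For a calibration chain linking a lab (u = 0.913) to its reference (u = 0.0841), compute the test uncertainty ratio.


TUR = u_lab / u_ref
= 0.913 / 0.0841
= 10.8561

10.8561


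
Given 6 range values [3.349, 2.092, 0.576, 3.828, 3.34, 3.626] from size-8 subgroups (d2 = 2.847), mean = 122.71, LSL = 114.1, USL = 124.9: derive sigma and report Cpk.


R_bar = (3.349 + 2.092 + 0.576 + 3.828 + 3.34 + 3.626) / 6 = 2.8018333
sigma = R_bar / d2 = 2.8018333 / 2.847 = 0.98413534
Cp = (USL - LSL)/(6*sigma) = (124.9 - 114.1)/(6*0.98413534) = 1.8290
Cpu = (124.9 - 122.71)/(3*0.98413534) = 0.7418
Cpl = (122.71 - 114.1)/(3*0.98413534) = 2.9163
Cpk = min(Cpu, Cpl) = 0.7418

0.7418


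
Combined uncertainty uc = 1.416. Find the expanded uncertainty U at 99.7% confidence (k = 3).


U = k * uc
U = 3 * 1.416
U = 4.2480

4.2480


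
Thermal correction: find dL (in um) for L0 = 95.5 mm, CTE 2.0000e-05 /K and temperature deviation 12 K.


dL = L * alpha * dT
= 95.5 * 2.0000e-05 * 12
= 0.0229200 mm
dL_um = 0.0229200 * 1000 = 22.9200 um

22.9200


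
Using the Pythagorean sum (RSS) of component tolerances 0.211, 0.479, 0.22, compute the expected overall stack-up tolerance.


RSS = sqrt(0.211^2 + 0.479^2 + 0.22^2)
= sqrt(0.322362)
= 0.5678

0.5678


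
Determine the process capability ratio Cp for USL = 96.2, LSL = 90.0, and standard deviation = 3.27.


Cp = (USL - LSL) / (6 * sigma)
= (96.2 - 90.0) / (6 * 3.27)
= 6.2000 / 19.6200
= 0.3160

0.3160


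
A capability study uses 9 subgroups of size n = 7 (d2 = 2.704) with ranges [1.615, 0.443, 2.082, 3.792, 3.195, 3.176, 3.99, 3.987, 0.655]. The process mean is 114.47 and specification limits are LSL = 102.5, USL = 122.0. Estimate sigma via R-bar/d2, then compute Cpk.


R_bar = (1.615 + 0.443 + 2.082 + 3.792 + 3.195 + 3.176 + 3.99 + 3.987 + 0.655) / 9 = 2.5483333
sigma = R_bar / d2 = 2.5483333 / 2.704 = 0.94243095
Cp = (USL - LSL)/(6*sigma) = (122.0 - 102.5)/(6*0.94243095) = 3.4485
Cpu = (122.0 - 114.47)/(3*0.94243095) = 2.6633
Cpl = (114.47 - 102.5)/(3*0.94243095) = 4.2337
Cpk = min(Cpu, Cpl) = 2.6633

2.6633


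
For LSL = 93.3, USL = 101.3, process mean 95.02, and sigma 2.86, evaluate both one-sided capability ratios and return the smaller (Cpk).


Cpu = (USL - mean) / (3*sigma) = (101.3 - 95.02) / (3*2.86) = 0.7319
Cpl = (mean - LSL) / (3*sigma) = (95.02 - 93.3) / (3*2.86) = 0.2005
Cpk = min(Cpu, Cpl) = 0.2005

0.2005


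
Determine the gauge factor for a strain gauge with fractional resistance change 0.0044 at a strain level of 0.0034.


GF = (dR/R) / epsilon
= 0.0044 / 0.0034
= 1.2941

1.2941


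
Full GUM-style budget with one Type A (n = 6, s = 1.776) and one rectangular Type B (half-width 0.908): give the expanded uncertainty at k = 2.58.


u_A = s / sqrt(n) = 1.776 / sqrt(6) = 0.72504896
u_B = half_width / sqrt(3) = 0.908 / sqrt(3) = 0.52423404
uc = sqrt(u_A^2 + u_B^2) = sqrt(0.72504896^2 + 0.52423404^2) = 0.89471634
U = k * uc = 2.58 * 0.89471634
U = 2.3084

2.3084


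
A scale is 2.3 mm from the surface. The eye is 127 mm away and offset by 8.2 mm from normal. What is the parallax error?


error = h * offset / d
= 2.3 * 8.2 / 127
= 0.1485

0.1485


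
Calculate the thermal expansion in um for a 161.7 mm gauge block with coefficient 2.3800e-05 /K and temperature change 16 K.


dL = L * alpha * dT
= 161.7 * 2.3800e-05 * 16
= 0.0615754 mm
dL_um = 0.0615754 * 1000 = 61.5754 um

61.5754


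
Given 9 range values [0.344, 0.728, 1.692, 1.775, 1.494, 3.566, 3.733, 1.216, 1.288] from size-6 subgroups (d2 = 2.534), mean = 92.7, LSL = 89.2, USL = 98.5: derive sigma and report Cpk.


R_bar = (0.344 + 0.728 + 1.692 + 1.775 + 1.494 + 3.566 + 3.733 + 1.216 + 1.288) / 9 = 1.7595556
sigma = R_bar / d2 = 1.7595556 / 2.534 = 0.69437869
Cp = (USL - LSL)/(6*sigma) = (98.5 - 89.2)/(6*0.69437869) = 2.2322
Cpu = (98.5 - 92.7)/(3*0.69437869) = 2.7843
Cpl = (92.7 - 89.2)/(3*0.69437869) = 1.6802
Cpk = min(Cpu, Cpl) = 1.6802

1.6802


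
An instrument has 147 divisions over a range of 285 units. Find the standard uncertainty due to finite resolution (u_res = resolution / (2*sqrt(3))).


resolution = range / divisions
resolution = 285 / 147 = 1.9387755
u_res = resolution / (2*sqrt(3))
u_res = 1.9387755 / 3.4641016
u_res = 0.5597

0.5597


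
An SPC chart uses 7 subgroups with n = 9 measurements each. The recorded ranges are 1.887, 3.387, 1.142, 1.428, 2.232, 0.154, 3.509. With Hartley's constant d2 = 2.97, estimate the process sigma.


R_bar = (1.887 + 3.387 + 1.142 + 1.428 + 2.232 + 0.154 + 3.509) / 7
R_bar = 13.739 / 7 = 1.9627143
sigma_hat = R_bar / d2 = 1.9627143 / 2.97 = 0.6608

0.6608


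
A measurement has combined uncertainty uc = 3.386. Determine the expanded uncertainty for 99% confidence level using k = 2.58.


U = k * uc
U = 2.58 * 3.386
U = 8.7359

8.7359


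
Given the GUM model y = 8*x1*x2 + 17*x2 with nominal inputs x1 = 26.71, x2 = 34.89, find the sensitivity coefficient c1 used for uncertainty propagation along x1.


y = 8*x1*x2 + 17*x2
dy/dx1 = 8*x2
Evaluate at x2 = 34.89: c1 = 8 * 34.89
c1 = 279.1200

279.1200


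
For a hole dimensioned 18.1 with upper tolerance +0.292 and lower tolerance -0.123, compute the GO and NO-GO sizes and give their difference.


GO = nominal - lower_tol (smallest hole = maximum material condition)
GO = 18.1 - 0.123 = 17.977
NO-GO = nominal + upper_tol (largest hole = least material condition)
NO-GO = 18.1 + 0.292 = 18.392
spread = NO-GO - GO = 18.392 - 17.977 = 0.4150

0.4150


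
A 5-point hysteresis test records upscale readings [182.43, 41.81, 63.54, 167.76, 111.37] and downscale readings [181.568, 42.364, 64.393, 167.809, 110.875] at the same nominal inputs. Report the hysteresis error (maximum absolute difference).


|182.43 - 181.568| = 0.8620
|41.81 - 42.364| = 0.5540
|63.54 - 64.393| = 0.8530
|167.76 - 167.809| = 0.0490
|111.37 - 110.875| = 0.4950
hysteresis = max(diffs) = 0.8620

0.8620


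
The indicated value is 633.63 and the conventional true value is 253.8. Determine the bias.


Systematic error = measured - true
= 633.63 - 253.8
= 379.8300

379.8300


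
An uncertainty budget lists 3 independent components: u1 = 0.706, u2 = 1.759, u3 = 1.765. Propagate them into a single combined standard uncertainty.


uc = sqrt(0.706^2 + 1.759^2 + 1.765^2)
uc = sqrt(6.707742)
uc = 2.5899

2.5899


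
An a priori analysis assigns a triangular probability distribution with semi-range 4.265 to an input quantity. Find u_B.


u_B = half_width / sqrt(6)
u_B = 4.265 / 2.4494897
u_B = 1.7412

1.7412


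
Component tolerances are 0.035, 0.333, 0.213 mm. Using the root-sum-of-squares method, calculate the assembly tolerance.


RSS = sqrt(0.035^2 + 0.333^2 + 0.213^2)
= sqrt(0.157483)
= 0.3968

0.3968


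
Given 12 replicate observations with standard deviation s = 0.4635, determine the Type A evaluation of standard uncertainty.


u_A = s / sqrt(n)
u_A = 0.4635 / sqrt(12)
u_A = 0.4635 / 3.4641016
u_A = 0.1338

0.1338


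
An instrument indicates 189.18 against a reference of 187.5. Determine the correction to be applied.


Correction = standard - reading
= 187.5 - 189.18
= -1.6800

-1.6800


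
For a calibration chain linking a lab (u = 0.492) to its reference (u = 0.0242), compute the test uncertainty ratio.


TUR = u_lab / u_ref
= 0.492 / 0.0242
= 20.3306

20.3306


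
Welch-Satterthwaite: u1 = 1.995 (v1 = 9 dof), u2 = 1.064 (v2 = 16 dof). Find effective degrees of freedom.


uc = sqrt(u1^2 + u2^2) = sqrt(1.995^2 + 1.064^2) = 2.261
v_eff = uc^4 / (u1^4/v1 + u2^4/v2)
= 2.261^4 / (1.995^4/9 + 1.064^4/16)
= 26.133781 / 1.8401691
v_eff = 14.2018

14.2018


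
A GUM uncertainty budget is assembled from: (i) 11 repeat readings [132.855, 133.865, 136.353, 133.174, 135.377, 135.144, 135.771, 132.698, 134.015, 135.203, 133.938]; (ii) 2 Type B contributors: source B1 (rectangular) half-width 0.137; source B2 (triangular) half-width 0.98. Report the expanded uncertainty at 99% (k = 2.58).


mean = (132.855 + 133.865 + 136.353 + 133.174 + 135.377 + 135.144 + 135.771 + 132.698 + 134.015 + 135.203 + 133.938) / 11 = 134.3993636
s = sqrt(sum((x - mean)^2)/(n-1)) = 1.2361844
u_A = s / sqrt(n) = 1.2361844 / sqrt(11) = 0.37272362
u_B1 = 0.137 / sqrt(3) = 0.079096987
u_B2 = 0.98 / sqrt(6) = 0.40008332
uc = sqrt(0.37272362^2 + 0.079096987^2 + 0.40008332^2) = 0.55249063
U = k * uc = 2.58 * 0.55249063
U = 1.4254

1.4254


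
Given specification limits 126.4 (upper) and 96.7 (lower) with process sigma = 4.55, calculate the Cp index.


Cp = (USL - LSL) / (6 * sigma)
= (126.4 - 96.7) / (6 * 4.55)
= 29.7000 / 27.3000
= 1.0879

1.0879


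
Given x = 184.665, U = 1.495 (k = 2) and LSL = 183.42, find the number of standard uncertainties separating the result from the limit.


u = U / k = 1.495 / 2 = 0.7475
margin = |LSL - x| = |183.42 - 184.665| = 1.245
z = margin / u = 1.245 / 0.7475
z = 1.6656

1.6656


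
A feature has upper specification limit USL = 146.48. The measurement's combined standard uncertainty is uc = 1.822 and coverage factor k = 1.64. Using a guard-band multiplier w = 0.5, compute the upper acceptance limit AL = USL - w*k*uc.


U = k * uc = 1.64 * 1.822 = 2.98808
guard band g = w * U = 0.5 * 2.98808 = 1.49404
AL = USL - g = 146.48 - 1.49404
AL = 144.9860

144.9860


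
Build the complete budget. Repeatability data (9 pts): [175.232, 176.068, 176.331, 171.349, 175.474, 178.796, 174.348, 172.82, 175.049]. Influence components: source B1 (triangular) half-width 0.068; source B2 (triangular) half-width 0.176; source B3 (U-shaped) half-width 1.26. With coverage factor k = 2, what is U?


mean = (175.232 + 176.068 + 176.331 + 171.349 + 175.474 + 178.796 + 174.348 + 172.82 + 175.049) / 9 = 175.0518889
s = sqrt(sum((x - mean)^2)/(n-1)) = 2.123846
u_A = s / sqrt(n) = 2.123846 / sqrt(9) = 0.70794867
u_B1 = 0.068 / sqrt(6) = 0.027760884
u_B2 = 0.176 / sqrt(6) = 0.071851699
u_B3 = 1.26 / sqrt(2) = 0.89095454
uc = sqrt(0.70794867^2 + 0.027760884^2 + 0.071851699^2 + 0.89095454^2) = 1.1405808
U = k * uc = 2 * 1.1405808
U = 2.2812

2.2812


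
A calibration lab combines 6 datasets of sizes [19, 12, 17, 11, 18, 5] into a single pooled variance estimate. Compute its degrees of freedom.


nu = sum_i (n_i - 1)
nu = ((19 - 1) + (12 - 1) + (17 - 1) + (11 - 1) + (18 - 1) + (5 - 1))
nu = 18 + 11 + 16 + 10 + 17 + 4
nu = 76

76


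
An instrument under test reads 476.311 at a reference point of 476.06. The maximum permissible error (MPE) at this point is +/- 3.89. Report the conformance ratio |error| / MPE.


e = indication - reference = 476.311 - 476.06 = 0.2510
|e| = 0.2510
ratio = |e| / MPE = 0.2510 / 3.89
ratio = 0.0645

0.0645


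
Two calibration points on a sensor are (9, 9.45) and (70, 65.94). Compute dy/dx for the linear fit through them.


slope = (y2 - y1) / (x2 - x1)
= (65.94 - 9.45) / (70 - 9)
= 56.4900 / 61
= 0.9261

0.9261


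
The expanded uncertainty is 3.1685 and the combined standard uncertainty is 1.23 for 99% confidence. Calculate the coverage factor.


k = U / uc
k = 3.1685 / 1.23
k = 2.576

2.576


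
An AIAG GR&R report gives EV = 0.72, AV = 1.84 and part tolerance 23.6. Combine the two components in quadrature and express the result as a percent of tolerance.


GRR = sqrt(EV^2 + AV^2) = sqrt(0.72^2 + 1.84^2) = 1.9758542
%GRR = GRR / tol * 100 = 1.9758542 / 23.6 * 100
%GRR = 8.3723

8.3723


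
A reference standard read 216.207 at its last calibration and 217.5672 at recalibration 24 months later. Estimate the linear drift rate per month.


rate = (v2 - v1) / months
= (217.5672 - 216.207) / 24
= 1.3602 / 24
= 0.0567

0.0567


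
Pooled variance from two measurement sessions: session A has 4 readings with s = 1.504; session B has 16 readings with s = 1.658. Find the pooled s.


s_p = sqrt(((n1-1)*s1^2 + (n2-1)*s2^2) / (n1+n2-2))
numerator = (4-1)*1.504^2 + (16-1)*1.658^2 = 6.786048 + 41.23446 = 48.020508
denominator = 4 + 16 - 2 = 18
s_p^2 = 48.020508 / 18 = 2.667806
s_p = sqrt(2.667806) = 1.6333

1.6333


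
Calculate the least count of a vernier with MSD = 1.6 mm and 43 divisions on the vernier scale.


LC = MSD / n_div
= 1.6 / 43
= 0.0372

0.0372


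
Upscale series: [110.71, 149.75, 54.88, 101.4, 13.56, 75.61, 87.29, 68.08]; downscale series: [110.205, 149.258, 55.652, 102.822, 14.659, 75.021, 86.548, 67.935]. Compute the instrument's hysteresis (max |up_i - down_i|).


|110.71 - 110.205| = 0.5050
|149.75 - 149.258| = 0.4920
|54.88 - 55.652| = 0.7720
|101.4 - 102.822| = 1.4220
|13.56 - 14.659| = 1.0990
|75.61 - 75.021| = 0.5890
|87.29 - 86.548| = 0.7420
|68.08 - 67.935| = 0.1450
hysteresis = max(diffs) = 1.4220

1.4220


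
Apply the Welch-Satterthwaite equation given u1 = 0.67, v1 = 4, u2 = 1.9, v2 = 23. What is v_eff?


uc = sqrt(u1^2 + u2^2) = sqrt(0.67^2 + 1.9^2) = 2.0146712
v_eff = uc^4 / (u1^4/v1 + u2^4/v2)
= 2.0146712^4 / (0.67^4/4 + 1.9^4/23)
= 16.47467 / 0.61699085
v_eff = 26.7016

26.7016


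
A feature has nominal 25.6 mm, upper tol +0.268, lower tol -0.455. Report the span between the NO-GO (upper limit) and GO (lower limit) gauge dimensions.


GO = nominal - lower_tol (smallest hole = maximum material condition)
GO = 25.6 - 0.455 = 25.145
NO-GO = nominal + upper_tol (largest hole = least material condition)
NO-GO = 25.6 + 0.268 = 25.868
spread = NO-GO - GO = 25.868 - 25.145 = 0.7230

0.7230


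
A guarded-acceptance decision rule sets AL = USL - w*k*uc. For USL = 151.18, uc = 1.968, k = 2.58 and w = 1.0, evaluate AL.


U = k * uc = 2.58 * 1.968 = 5.07744
guard band g = w * U = 1.0 * 5.07744 = 5.07744
AL = USL - g = 151.18 - 5.07744
AL = 146.1026

146.1026


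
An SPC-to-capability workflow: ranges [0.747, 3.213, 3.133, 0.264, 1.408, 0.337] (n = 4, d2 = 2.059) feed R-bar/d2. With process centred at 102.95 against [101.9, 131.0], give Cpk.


R_bar = (0.747 + 3.213 + 3.133 + 0.264 + 1.408 + 0.337) / 6 = 1.517
sigma = R_bar / d2 = 1.517 / 2.059 = 0.73676542
Cp = (USL - LSL)/(6*sigma) = (131.0 - 101.9)/(6*0.73676542) = 6.5828
Cpu = (131.0 - 102.95)/(3*0.73676542) = 12.6906
Cpl = (102.95 - 101.9)/(3*0.73676542) = 0.4750
Cpk = min(Cpu, Cpl) = 0.4750

0.4750


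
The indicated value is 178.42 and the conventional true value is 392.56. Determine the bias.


Systematic error = measured - true
= 178.42 - 392.56
= -214.1400

-214.1400


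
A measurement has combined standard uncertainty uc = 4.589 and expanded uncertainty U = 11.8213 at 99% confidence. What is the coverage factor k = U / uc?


k = U / uc
k = 11.8213 / 4.589
k = 2.576

2.576


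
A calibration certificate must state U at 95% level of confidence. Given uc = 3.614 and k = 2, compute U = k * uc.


U = k * uc
U = 2 * 3.614
U = 7.2280

7.2280


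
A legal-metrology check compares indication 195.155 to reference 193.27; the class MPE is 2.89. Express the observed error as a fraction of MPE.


e = indication - reference = 195.155 - 193.27 = 1.8850
|e| = 1.8850
ratio = |e| / MPE = 1.8850 / 2.89
ratio = 0.6522

0.6522


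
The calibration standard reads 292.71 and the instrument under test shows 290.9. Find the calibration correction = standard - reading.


Correction = standard - reading
= 292.71 - 290.9
= 1.8100

1.8100


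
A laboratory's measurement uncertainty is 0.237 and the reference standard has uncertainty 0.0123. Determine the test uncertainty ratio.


TUR = u_lab / u_ref
= 0.237 / 0.0123
= 19.2683

19.2683


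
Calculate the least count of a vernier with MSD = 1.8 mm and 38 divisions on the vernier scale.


LC = MSD / n_div
= 1.8 / 38
= 0.0474

0.0474


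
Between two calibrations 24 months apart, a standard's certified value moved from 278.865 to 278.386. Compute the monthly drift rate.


rate = (v2 - v1) / months
= (278.386 - 278.865) / 24
= -0.4790 / 24
= -0.0200

-0.0200


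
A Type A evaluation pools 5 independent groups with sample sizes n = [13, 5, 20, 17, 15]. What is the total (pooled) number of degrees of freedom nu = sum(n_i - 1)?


nu = sum_i (n_i - 1)
nu = ((13 - 1) + (5 - 1) + (20 - 1) + (17 - 1) + (15 - 1))
nu = 12 + 4 + 19 + 16 + 14
nu = 65

65


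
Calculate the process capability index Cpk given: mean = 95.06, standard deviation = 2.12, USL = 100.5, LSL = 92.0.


Cpu = (USL - mean) / (3*sigma) = (100.5 - 95.06) / (3*2.12) = 0.8553
Cpl = (mean - LSL) / (3*sigma) = (95.06 - 92.0) / (3*2.12) = 0.4811
Cpk = min(Cpu, Cpl) = 0.4811

0.4811


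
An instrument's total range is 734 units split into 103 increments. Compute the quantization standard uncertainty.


resolution = range / divisions
resolution = 734 / 103 = 7.1262136
u_res = resolution / (2*sqrt(3))
u_res = 7.1262136 / 3.4641016
u_res = 2.0572

2.0572
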